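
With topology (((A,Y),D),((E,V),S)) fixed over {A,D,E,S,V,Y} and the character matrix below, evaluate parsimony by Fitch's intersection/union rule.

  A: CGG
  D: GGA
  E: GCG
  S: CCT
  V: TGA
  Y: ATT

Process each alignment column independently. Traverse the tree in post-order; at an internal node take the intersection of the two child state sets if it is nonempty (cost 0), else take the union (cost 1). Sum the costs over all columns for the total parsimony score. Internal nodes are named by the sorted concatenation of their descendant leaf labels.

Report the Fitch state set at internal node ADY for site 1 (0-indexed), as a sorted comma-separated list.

G

site 0, node AY: A={C} ∪ Y={A} → {A,C} (+1)
site 0, node ADY: AY={A,C} ∪ D={G} → {A,C,G} (+1)
site 0, node EV: E={G} ∪ V={T} → {G,T} (+1)
site 0, node ESV: EV={G,T} ∪ S={C} → {C,G,T} (+1)
site 0, node ADESVY: ADY={A,C,G} ∩ ESV={C,G,T} → {C,G} (+0)
site 1, node AY: A={G} ∪ Y={T} → {G,T} (+1)
site 1, node ADY: AY={G,T} ∩ D={G} → {G} (+0)
site 1, node EV: E={C} ∪ V={G} → {C,G} (+1)
site 1, node ESV: EV={C,G} ∩ S={C} → {C} (+0)
site 1, node ADESVY: ADY={G} ∪ ESV={C} → {C,G} (+1)
site 2, node AY: A={G} ∪ Y={T} → {G,T} (+1)
site 2, node ADY: AY={G,T} ∪ D={A} → {A,G,T} (+1)
site 2, node EV: E={G} ∪ V={A} → {A,G} (+1)
site 2, node ESV: EV={A,G} ∪ S={T} → {A,G,T} (+1)
site 2, node ADESVY: ADY={A,G,T} ∩ ESV={A,G,T} → {A,G,T} (+0)
per-site changes: [4, 3, 4]; total = 11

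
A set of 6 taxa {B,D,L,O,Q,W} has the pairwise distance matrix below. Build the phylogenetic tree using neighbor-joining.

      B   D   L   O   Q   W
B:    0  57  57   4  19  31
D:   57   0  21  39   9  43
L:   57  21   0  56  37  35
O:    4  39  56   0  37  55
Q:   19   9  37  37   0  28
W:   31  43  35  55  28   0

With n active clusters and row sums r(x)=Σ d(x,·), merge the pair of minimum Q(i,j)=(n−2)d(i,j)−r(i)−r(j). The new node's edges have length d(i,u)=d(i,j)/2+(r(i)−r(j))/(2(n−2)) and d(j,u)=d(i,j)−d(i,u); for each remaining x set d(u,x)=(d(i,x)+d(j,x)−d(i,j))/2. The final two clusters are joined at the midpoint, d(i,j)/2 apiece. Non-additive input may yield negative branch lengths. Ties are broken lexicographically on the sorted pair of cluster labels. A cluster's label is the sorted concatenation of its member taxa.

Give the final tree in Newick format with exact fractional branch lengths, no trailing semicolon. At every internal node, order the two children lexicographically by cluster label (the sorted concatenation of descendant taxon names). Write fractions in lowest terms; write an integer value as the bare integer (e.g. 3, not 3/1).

((((B:-7/8,O:39/8):365/16,W:291/16):61/16,(D:23/4,L:61/4):157/16):43/32,Q:43/32)

1. join B+O (d=4, Q=-343) ⇒ BO; edges |B|=-7/8, |O|=39/8
  updated: d(BO,D)=46, d(BO,L)=109/2, d(BO,Q)=26, d(BO,W)=41
2. join D+L (d=21, Q=-407/2) ⇒ DL; edges |D|=23/4, |L|=61/4
  updated: d(BO,DL)=159/4, d(DL,Q)=25/2, d(DL,W)=57/2
3. join BO+W (d=41, Q=-489/4) ⇒ BOW; edges |BO|=365/16, |W|=291/16
  updated: d(BOW,DL)=109/8, d(BOW,Q)=13/2
4. join BOW+DL (d=109/8, Q=-261/8) ⇒ BDLOW; edges |BOW|=61/16, |DL|=157/16
  updated: d(BDLOW,Q)=43/16
5. join BDLOW+Q (d=43/16) ⇒ BDLOQW; edges |BDLOW|=43/32, |Q|=43/32
final tree: ((((B:-7/8,O:39/8):365/16,W:291/16):61/16,(D:23/4,L:61/4):157/16):43/32,Q:43/32)
total length: 1317/16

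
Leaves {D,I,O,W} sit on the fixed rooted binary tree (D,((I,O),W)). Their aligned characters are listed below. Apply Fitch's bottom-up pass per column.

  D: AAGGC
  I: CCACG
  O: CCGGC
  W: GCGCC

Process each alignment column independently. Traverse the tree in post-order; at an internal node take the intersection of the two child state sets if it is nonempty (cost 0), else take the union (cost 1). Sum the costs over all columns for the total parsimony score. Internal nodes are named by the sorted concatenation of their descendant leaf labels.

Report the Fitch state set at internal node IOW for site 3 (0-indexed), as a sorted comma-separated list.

IO@0: {C} ∩ {C} = {C} (intersection, +0)
IOW@0: {C} ∪ {G} = {C,G} (union, +1)
DIOW@0: {A} ∪ {C,G} = {A,C,G} (union, +1)
IO@1: {C} ∩ {C} = {C} (intersection, +0)
IOW@1: {C} ∩ {C} = {C} (intersection, +0)
DIOW@1: {A} ∪ {C} = {A,C} (union, +1)
IO@2: {A} ∪ {G} = {A,G} (union, +1)
IOW@2: {A,G} ∩ {G} = {G} (intersection, +0)
DIOW@2: {G} ∩ {G} = {G} (intersection, +0)
IO@3: {C} ∪ {G} = {C,G} (union, +1)
IOW@3: {C,G} ∩ {C} = {C} (intersection, +0)
DIOW@3: {G} ∪ {C} = {C,G} (union, +1)
IO@4: {G} ∪ {C} = {C,G} (union, +1)
IOW@4: {C,G} ∩ {C} = {C} (intersection, +0)
DIOW@4: {C} ∩ {C} = {C} (intersection, +0)
per-site changes: [2, 1, 1, 2, 1]; total = 7

C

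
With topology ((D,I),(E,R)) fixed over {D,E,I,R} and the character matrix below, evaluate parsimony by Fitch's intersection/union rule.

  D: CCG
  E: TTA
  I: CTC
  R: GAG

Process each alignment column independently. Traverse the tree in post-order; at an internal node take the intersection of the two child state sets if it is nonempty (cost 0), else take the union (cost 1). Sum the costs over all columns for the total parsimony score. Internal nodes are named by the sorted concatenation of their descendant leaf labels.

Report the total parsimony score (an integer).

[col 0] DI: children D:{C}, I:{C} ∩→ {C}; cost 0
[col 0] ER: children E:{T}, R:{G} ∪→ {G,T}; cost 1
[col 0] DEIR: children DI:{C}, ER:{G,T} ∪→ {C,G,T}; cost 1
[col 1] DI: children D:{C}, I:{T} ∪→ {C,T}; cost 1
[col 1] ER: children E:{T}, R:{A} ∪→ {A,T}; cost 1
[col 1] DEIR: children DI:{C,T}, ER:{A,T} ∩→ {T}; cost 0
[col 2] DI: children D:{G}, I:{C} ∪→ {C,G}; cost 1
[col 2] ER: children E:{A}, R:{G} ∪→ {A,G}; cost 1
[col 2] DEIR: children DI:{C,G}, ER:{A,G} ∩→ {G}; cost 0
per-site changes: [2, 2, 2]; total = 6

6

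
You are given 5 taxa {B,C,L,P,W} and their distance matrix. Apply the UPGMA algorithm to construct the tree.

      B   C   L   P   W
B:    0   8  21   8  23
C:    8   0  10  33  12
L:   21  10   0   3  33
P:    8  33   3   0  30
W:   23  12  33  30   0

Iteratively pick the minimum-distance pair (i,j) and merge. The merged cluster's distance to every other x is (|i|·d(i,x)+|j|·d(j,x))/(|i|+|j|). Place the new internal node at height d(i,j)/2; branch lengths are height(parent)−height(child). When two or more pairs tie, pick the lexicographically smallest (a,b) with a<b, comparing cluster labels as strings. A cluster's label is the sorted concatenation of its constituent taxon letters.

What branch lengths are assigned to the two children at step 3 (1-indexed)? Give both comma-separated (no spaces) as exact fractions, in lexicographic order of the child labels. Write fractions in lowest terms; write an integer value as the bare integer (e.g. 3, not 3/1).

step 1: merge (L,P) at d=3; branch lengths L→3/2, P→3/2; new cluster LP
  updated: d(B,LP)=29/2, d(C,LP)=43/2, d(LP,W)=63/2
step 2: merge (B,C) at d=8; branch lengths B→4, C→4; new cluster BC
  updated: d(BC,LP)=18, d(BC,W)=35/2
step 3: merge (BC,W) at d=35/2; branch lengths BC→19/4, W→35/4; new cluster BCW
  updated: d(BCW,LP)=45/2
step 4: merge (BCW,LP) at d=45/2; branch lengths BCW→5/2, LP→39/4; new cluster BCLPW
final tree: (((B:4,C:4):19/4,W:35/4):5/2,(L:3/2,P:3/2):39/4)
total length: 147/4

19/4,35/4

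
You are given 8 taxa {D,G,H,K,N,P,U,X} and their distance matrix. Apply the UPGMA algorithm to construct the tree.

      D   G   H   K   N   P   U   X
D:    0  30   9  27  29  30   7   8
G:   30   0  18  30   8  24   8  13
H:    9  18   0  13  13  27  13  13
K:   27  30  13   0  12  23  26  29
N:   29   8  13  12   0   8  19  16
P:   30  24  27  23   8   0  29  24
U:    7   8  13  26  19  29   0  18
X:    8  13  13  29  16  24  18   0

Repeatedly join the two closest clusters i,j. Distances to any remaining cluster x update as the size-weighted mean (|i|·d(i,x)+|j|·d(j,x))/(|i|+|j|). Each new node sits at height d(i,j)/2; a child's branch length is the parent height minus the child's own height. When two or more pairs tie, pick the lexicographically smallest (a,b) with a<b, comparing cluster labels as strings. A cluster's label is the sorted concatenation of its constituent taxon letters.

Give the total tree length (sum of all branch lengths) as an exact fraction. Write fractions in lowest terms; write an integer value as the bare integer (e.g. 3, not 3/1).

iteration 1: select D,U (d=7); attach at lengths (7/2, 7/2); label the merged cluster DU
  updated: d(DU,G)=19, d(DU,H)=11, d(DU,K)=53/2, d(DU,N)=24, d(DU,P)=59/2, d(DU,X)=13
iteration 2: select G,N (d=8); attach at lengths (4, 4); label the merged cluster GN
  updated: d(DU,GN)=43/2, d(GN,H)=31/2, d(GN,K)=21, d(GN,P)=16, d(GN,X)=29/2
iteration 3: select DU,H (d=11); attach at lengths (2, 11/2); label the merged cluster DHU
  updated: d(DHU,GN)=39/2, d(DHU,K)=22, d(DHU,P)=86/3, d(DHU,X)=13
iteration 4: select DHU,X (d=13); attach at lengths (1, 13/2); label the merged cluster DHUX
  updated: d(DHUX,GN)=73/4, d(DHUX,K)=95/4, d(DHUX,P)=55/2
iteration 5: select GN,P (d=16); attach at lengths (4, 8); label the merged cluster GNP
  updated: d(DHUX,GNP)=64/3, d(GNP,K)=65/3
iteration 6: select DHUX,GNP (d=64/3); attach at lengths (25/6, 8/3); label the merged cluster DGHNPUX
  updated: d(DGHNPUX,K)=160/7
iteration 7: select DGHNPUX,K (d=160/7); attach at lengths (16/21, 80/7); label the merged cluster DGHKNPUX
final tree: (((((D:7/2,U:7/2):2,H:11/2):1,X:13/2):25/6,((G:4,N:4):4,P:8):8/3):16/21,K:80/7)
total length: 2563/42

2563/42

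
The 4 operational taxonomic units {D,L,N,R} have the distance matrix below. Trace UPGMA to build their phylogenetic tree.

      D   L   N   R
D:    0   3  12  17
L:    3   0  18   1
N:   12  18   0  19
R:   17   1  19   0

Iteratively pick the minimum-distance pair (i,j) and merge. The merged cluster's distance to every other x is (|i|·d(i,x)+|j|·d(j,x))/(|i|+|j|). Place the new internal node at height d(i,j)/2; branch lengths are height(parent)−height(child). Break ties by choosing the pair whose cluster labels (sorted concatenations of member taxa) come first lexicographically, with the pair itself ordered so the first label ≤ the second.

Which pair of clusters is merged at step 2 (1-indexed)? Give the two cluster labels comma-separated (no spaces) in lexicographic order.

D,LR

step 1: merge (L,R) at d=1; branch lengths L→1/2, R→1/2; new cluster LR
  updated: d(D,LR)=10, d(LR,N)=37/2
step 2: merge (D,LR) at d=10; branch lengths D→5, LR→9/2; new cluster DLR
  updated: d(DLR,N)=49/3
step 3: merge (DLR,N) at d=49/3; branch lengths DLR→19/6, N→49/6; new cluster DLNR
final tree: ((D:5,(L:1/2,R:1/2):9/2):19/6,N:49/6)
total length: 131/6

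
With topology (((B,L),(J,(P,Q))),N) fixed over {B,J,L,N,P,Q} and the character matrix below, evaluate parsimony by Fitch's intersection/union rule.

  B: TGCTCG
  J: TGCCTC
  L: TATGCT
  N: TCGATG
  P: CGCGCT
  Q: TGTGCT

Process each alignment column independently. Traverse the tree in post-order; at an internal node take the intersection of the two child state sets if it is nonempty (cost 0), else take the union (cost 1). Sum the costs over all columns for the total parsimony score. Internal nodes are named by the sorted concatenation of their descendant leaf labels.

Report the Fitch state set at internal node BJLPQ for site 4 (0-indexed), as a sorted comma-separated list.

C

BL@0: {T} ∩ {T} = {T} (intersection, +0)
PQ@0: {C} ∪ {T} = {C,T} (union, +1)
JPQ@0: {T} ∩ {C,T} = {T} (intersection, +0)
BJLPQ@0: {T} ∩ {T} = {T} (intersection, +0)
BJLNPQ@0: {T} ∩ {T} = {T} (intersection, +0)
BL@1: {G} ∪ {A} = {A,G} (union, +1)
PQ@1: {G} ∩ {G} = {G} (intersection, +0)
JPQ@1: {G} ∩ {G} = {G} (intersection, +0)
BJLPQ@1: {A,G} ∩ {G} = {G} (intersection, +0)
BJLNPQ@1: {G} ∪ {C} = {C,G} (union, +1)
BL@2: {C} ∪ {T} = {C,T} (union, +1)
PQ@2: {C} ∪ {T} = {C,T} (union, +1)
JPQ@2: {C} ∩ {C,T} = {C} (intersection, +0)
BJLPQ@2: {C,T} ∩ {C} = {C} (intersection, +0)
BJLNPQ@2: {C} ∪ {G} = {C,G} (union, +1)
BL@3: {T} ∪ {G} = {G,T} (union, +1)
PQ@3: {G} ∩ {G} = {G} (intersection, +0)
JPQ@3: {C} ∪ {G} = {C,G} (union, +1)
BJLPQ@3: {G,T} ∩ {C,G} = {G} (intersection, +0)
BJLNPQ@3: {G} ∪ {A} = {A,G} (union, +1)
BL@4: {C} ∩ {C} = {C} (intersection, +0)
PQ@4: {C} ∩ {C} = {C} (intersection, +0)
JPQ@4: {T} ∪ {C} = {C,T} (union, +1)
BJLPQ@4: {C} ∩ {C,T} = {C} (intersection, +0)
BJLNPQ@4: {C} ∪ {T} = {C,T} (union, +1)
BL@5: {G} ∪ {T} = {G,T} (union, +1)
PQ@5: {T} ∩ {T} = {T} (intersection, +0)
JPQ@5: {C} ∪ {T} = {C,T} (union, +1)
BJLPQ@5: {G,T} ∩ {C,T} = {T} (intersection, +0)
BJLNPQ@5: {T} ∪ {G} = {G,T} (union, +1)
per-site changes: [1, 2, 3, 3, 2, 3]; total = 14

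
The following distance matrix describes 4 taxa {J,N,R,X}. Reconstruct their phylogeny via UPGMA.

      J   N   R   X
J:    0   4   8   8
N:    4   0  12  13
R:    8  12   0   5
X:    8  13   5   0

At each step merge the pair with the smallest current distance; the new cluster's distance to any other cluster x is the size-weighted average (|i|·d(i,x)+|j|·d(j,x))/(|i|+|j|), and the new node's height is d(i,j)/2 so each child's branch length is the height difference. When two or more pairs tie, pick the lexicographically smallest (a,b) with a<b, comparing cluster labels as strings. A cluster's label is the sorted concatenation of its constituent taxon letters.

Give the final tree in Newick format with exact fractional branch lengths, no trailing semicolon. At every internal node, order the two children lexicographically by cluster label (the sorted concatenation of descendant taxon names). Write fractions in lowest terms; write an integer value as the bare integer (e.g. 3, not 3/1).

((J:2,N:2):25/8,(R:5/2,X:5/2):21/8)

step 1: merge (J,N) at d=4; branch lengths J→2, N→2; new cluster JN
  updated: d(JN,R)=10, d(JN,X)=21/2
step 2: merge (R,X) at d=5; branch lengths R→5/2, X→5/2; new cluster RX
  updated: d(JN,RX)=41/4
step 3: merge (JN,RX) at d=41/4; branch lengths JN→25/8, RX→21/8; new cluster JNRX
final tree: ((J:2,N:2):25/8,(R:5/2,X:5/2):21/8)
total length: 59/4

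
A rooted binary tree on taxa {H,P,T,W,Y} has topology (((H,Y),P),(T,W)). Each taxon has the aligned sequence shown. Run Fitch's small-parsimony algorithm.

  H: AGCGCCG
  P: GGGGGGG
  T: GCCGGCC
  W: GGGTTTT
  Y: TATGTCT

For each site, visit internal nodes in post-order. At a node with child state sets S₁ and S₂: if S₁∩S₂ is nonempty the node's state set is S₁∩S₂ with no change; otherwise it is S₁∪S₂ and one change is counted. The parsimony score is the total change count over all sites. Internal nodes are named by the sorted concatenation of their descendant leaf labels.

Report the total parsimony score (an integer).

HY@0: {A} ∪ {T} = {A,T} (union, +1)
HPY@0: {A,T} ∪ {G} = {A,G,T} (union, +1)
TW@0: {G} ∩ {G} = {G} (intersection, +0)
HPTWY@0: {A,G,T} ∩ {G} = {G} (intersection, +0)
HY@1: {G} ∪ {A} = {A,G} (union, +1)
HPY@1: {A,G} ∩ {G} = {G} (intersection, +0)
TW@1: {C} ∪ {G} = {C,G} (union, +1)
HPTWY@1: {G} ∩ {C,G} = {G} (intersection, +0)
HY@2: {C} ∪ {T} = {C,T} (union, +1)
HPY@2: {C,T} ∪ {G} = {C,G,T} (union, +1)
TW@2: {C} ∪ {G} = {C,G} (union, +1)
HPTWY@2: {C,G,T} ∩ {C,G} = {C,G} (intersection, +0)
HY@3: {G} ∩ {G} = {G} (intersection, +0)
HPY@3: {G} ∩ {G} = {G} (intersection, +0)
TW@3: {G} ∪ {T} = {G,T} (union, +1)
HPTWY@3: {G} ∩ {G,T} = {G} (intersection, +0)
HY@4: {C} ∪ {T} = {C,T} (union, +1)
HPY@4: {C,T} ∪ {G} = {C,G,T} (union, +1)
TW@4: {G} ∪ {T} = {G,T} (union, +1)
HPTWY@4: {C,G,T} ∩ {G,T} = {G,T} (intersection, +0)
HY@5: {C} ∩ {C} = {C} (intersection, +0)
HPY@5: {C} ∪ {G} = {C,G} (union, +1)
TW@5: {C} ∪ {T} = {C,T} (union, +1)
HPTWY@5: {C,G} ∩ {C,T} = {C} (intersection, +0)
HY@6: {G} ∪ {T} = {G,T} (union, +1)
HPY@6: {G,T} ∩ {G} = {G} (intersection, +0)
TW@6: {C} ∪ {T} = {C,T} (union, +1)
HPTWY@6: {G} ∪ {C,T} = {C,G,T} (union, +1)
per-site changes: [2, 2, 3, 1, 3, 2, 3]; total = 16

16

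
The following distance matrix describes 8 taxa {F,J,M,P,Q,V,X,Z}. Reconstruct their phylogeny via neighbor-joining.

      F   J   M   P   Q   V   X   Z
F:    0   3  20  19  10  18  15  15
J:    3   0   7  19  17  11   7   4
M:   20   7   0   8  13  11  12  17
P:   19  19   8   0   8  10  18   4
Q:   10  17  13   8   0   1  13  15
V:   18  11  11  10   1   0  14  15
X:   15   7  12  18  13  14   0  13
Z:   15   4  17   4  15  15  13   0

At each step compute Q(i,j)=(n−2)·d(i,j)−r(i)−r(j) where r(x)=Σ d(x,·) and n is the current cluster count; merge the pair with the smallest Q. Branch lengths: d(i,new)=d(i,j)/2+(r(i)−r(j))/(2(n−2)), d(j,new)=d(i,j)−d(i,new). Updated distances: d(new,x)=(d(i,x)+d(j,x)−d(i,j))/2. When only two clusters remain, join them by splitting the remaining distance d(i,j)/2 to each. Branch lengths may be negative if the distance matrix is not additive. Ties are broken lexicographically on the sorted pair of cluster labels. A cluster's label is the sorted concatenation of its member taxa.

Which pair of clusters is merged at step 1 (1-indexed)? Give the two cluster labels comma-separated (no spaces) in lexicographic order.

step 1: merge (Q,V) at d=1, Q=-151; branch lengths Q→1/4, V→3/4; new cluster QV
  updated: d(F,QV)=27/2, d(J,QV)=27/2, d(M,QV)=23/2, d(P,QV)=17/2, d(QV,X)=13, d(QV,Z)=29/2
step 2: merge (F,J) at d=3, Q=-124; branch lengths F→47/10, J→-17/10; new cluster FJ
  updated: d(FJ,M)=12, d(FJ,P)=35/2, d(FJ,QV)=12, d(FJ,X)=19/2, d(FJ,Z)=8
step 3: merge (P,Z) at d=4, Q=-193/2; branch lengths P→31/16, Z→33/16; new cluster PZ
  updated: d(FJ,PZ)=43/4, d(M,PZ)=21/2, d(PZ,QV)=19/2, d(PZ,X)=27/2
step 4: merge (FJ,X) at d=19/2, Q=-255/4; branch lengths FJ→33/8, X→43/8; new cluster FJX
  updated: d(FJX,M)=29/4, d(FJX,PZ)=59/8, d(FJX,QV)=31/4
step 5: merge (FJX,M) at d=29/4, Q=-297/8; branch lengths FJX→61/32, M→171/32; new cluster FJMX
  updated: d(FJMX,PZ)=85/16, d(FJMX,QV)=6
step 6: merge (FJMX,PZ) at d=85/16, Q=-333/16; branch lengths FJMX→29/32, PZ→141/32; new cluster FJMPXZ
  updated: d(FJMPXZ,QV)=163/32
step 7: merge (FJMPXZ,QV) at d=163/32; branch lengths FJMPXZ→163/64, QV→163/64; new cluster FJMPQVXZ
final tree: (((((F:47/10,J:-17/10):33/8,X:43/8):61/32,M:171/32):29/32,(P:31/16,Z:33/16):141/32):163/64,(Q:1/4,V:3/4):163/64)
total length: 1125/32

Q,V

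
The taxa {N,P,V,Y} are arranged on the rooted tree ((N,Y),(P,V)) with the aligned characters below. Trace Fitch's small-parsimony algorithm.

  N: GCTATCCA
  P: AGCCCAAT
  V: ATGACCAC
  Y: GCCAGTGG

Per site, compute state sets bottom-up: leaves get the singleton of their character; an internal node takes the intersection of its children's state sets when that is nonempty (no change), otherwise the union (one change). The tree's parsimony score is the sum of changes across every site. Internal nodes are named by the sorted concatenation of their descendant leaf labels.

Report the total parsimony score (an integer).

[col 0] NY: children N:{G}, Y:{G} ∩→ {G}; cost 0
[col 0] PV: children P:{A}, V:{A} ∩→ {A}; cost 0
[col 0] NPVY: children NY:{G}, PV:{A} ∪→ {A,G}; cost 1
[col 1] NY: children N:{C}, Y:{C} ∩→ {C}; cost 0
[col 1] PV: children P:{G}, V:{T} ∪→ {G,T}; cost 1
[col 1] NPVY: children NY:{C}, PV:{G,T} ∪→ {C,G,T}; cost 1
[col 2] NY: children N:{T}, Y:{C} ∪→ {C,T}; cost 1
[col 2] PV: children P:{C}, V:{G} ∪→ {C,G}; cost 1
[col 2] NPVY: children NY:{C,T}, PV:{C,G} ∩→ {C}; cost 0
[col 3] NY: children N:{A}, Y:{A} ∩→ {A}; cost 0
[col 3] PV: children P:{C}, V:{A} ∪→ {A,C}; cost 1
[col 3] NPVY: children NY:{A}, PV:{A,C} ∩→ {A}; cost 0
[col 4] NY: children N:{T}, Y:{G} ∪→ {G,T}; cost 1
[col 4] PV: children P:{C}, V:{C} ∩→ {C}; cost 0
[col 4] NPVY: children NY:{G,T}, PV:{C} ∪→ {C,G,T}; cost 1
[col 5] NY: children N:{C}, Y:{T} ∪→ {C,T}; cost 1
[col 5] PV: children P:{A}, V:{C} ∪→ {A,C}; cost 1
[col 5] NPVY: children NY:{C,T}, PV:{A,C} ∩→ {C}; cost 0
[col 6] NY: children N:{C}, Y:{G} ∪→ {C,G}; cost 1
[col 6] PV: children P:{A}, V:{A} ∩→ {A}; cost 0
[col 6] NPVY: children NY:{C,G}, PV:{A} ∪→ {A,C,G}; cost 1
[col 7] NY: children N:{A}, Y:{G} ∪→ {A,G}; cost 1
[col 7] PV: children P:{T}, V:{C} ∪→ {C,T}; cost 1
[col 7] NPVY: children NY:{A,G}, PV:{C,T} ∪→ {A,C,G,T}; cost 1
per-site changes: [1, 2, 2, 1, 2, 2, 2, 3]; total = 15

15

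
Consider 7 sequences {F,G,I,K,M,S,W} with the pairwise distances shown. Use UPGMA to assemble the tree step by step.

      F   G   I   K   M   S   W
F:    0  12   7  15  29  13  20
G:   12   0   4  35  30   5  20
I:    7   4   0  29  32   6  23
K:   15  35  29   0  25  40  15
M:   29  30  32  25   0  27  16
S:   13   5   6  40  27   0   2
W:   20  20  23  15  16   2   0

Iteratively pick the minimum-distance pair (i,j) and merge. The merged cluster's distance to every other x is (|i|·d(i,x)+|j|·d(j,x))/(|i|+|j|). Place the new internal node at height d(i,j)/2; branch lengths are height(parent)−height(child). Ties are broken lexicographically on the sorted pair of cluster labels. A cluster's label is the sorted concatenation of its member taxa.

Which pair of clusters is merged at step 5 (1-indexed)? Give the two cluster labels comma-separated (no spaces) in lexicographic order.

iteration 1: select S,W (d=2); attach at lengths (1, 1); label the merged cluster SW
  updated: d(F,SW)=33/2, d(G,SW)=25/2, d(I,SW)=29/2, d(K,SW)=55/2, d(M,SW)=43/2
iteration 2: select G,I (d=4); attach at lengths (2, 2); label the merged cluster GI
  updated: d(F,GI)=19/2, d(GI,K)=32, d(GI,M)=31, d(GI,SW)=27/2
iteration 3: select F,GI (d=19/2); attach at lengths (19/4, 11/4); label the merged cluster FGI
  updated: d(FGI,K)=79/3, d(FGI,M)=91/3, d(FGI,SW)=29/2
iteration 4: select FGI,SW (d=29/2); attach at lengths (5/2, 25/4); label the merged cluster FGISW
  updated: d(FGISW,K)=134/5, d(FGISW,M)=134/5
iteration 5: select K,M (d=25); attach at lengths (25/2, 25/2); label the merged cluster KM
  updated: d(FGISW,KM)=134/5
iteration 6: select FGISW,KM (d=134/5); attach at lengths (123/20, 9/10); label the merged cluster FGIKMSW
final tree: (((F:19/4,(G:2,I:2):11/4):5/2,(S:1,W:1):25/4):123/20,(K:25/2,M:25/2):9/10)
total length: 543/10

K,M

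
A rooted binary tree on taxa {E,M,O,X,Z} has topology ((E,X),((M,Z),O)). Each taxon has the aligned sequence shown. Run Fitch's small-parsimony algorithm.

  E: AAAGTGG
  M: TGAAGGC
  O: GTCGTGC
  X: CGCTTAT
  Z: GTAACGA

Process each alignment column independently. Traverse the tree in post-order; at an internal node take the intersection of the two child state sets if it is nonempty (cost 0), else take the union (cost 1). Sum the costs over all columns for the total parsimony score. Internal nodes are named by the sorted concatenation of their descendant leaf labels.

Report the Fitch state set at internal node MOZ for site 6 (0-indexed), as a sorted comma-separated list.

C

[col 0] EX: children E:{A}, X:{C} ∪→ {A,C}; cost 1
[col 0] MZ: children M:{T}, Z:{G} ∪→ {G,T}; cost 1
[col 0] MOZ: children MZ:{G,T}, O:{G} ∩→ {G}; cost 0
[col 0] EMOXZ: children EX:{A,C}, MOZ:{G} ∪→ {A,C,G}; cost 1
[col 1] EX: children E:{A}, X:{G} ∪→ {A,G}; cost 1
[col 1] MZ: children M:{G}, Z:{T} ∪→ {G,T}; cost 1
[col 1] MOZ: children MZ:{G,T}, O:{T} ∩→ {T}; cost 0
[col 1] EMOXZ: children EX:{A,G}, MOZ:{T} ∪→ {A,G,T}; cost 1
[col 2] EX: children E:{A}, X:{C} ∪→ {A,C}; cost 1
[col 2] MZ: children M:{A}, Z:{A} ∩→ {A}; cost 0
[col 2] MOZ: children MZ:{A}, O:{C} ∪→ {A,C}; cost 1
[col 2] EMOXZ: children EX:{A,C}, MOZ:{A,C} ∩→ {A,C}; cost 0
[col 3] EX: children E:{G}, X:{T} ∪→ {G,T}; cost 1
[col 3] MZ: children M:{A}, Z:{A} ∩→ {A}; cost 0
[col 3] MOZ: children MZ:{A}, O:{G} ∪→ {A,G}; cost 1
[col 3] EMOXZ: children EX:{G,T}, MOZ:{A,G} ∩→ {G}; cost 0
[col 4] EX: children E:{T}, X:{T} ∩→ {T}; cost 0
[col 4] MZ: children M:{G}, Z:{C} ∪→ {C,G}; cost 1
[col 4] MOZ: children MZ:{C,G}, O:{T} ∪→ {C,G,T}; cost 1
[col 4] EMOXZ: children EX:{T}, MOZ:{C,G,T} ∩→ {T}; cost 0
[col 5] EX: children E:{G}, X:{A} ∪→ {A,G}; cost 1
[col 5] MZ: children M:{G}, Z:{G} ∩→ {G}; cost 0
[col 5] MOZ: children MZ:{G}, O:{G} ∩→ {G}; cost 0
[col 5] EMOXZ: children EX:{A,G}, MOZ:{G} ∩→ {G}; cost 0
[col 6] EX: children E:{G}, X:{T} ∪→ {G,T}; cost 1
[col 6] MZ: children M:{C}, Z:{A} ∪→ {A,C}; cost 1
[col 6] MOZ: children MZ:{A,C}, O:{C} ∩→ {C}; cost 0
[col 6] EMOXZ: children EX:{G,T}, MOZ:{C} ∪→ {C,G,T}; cost 1
per-site changes: [3, 3, 2, 2, 2, 1, 3]; total = 16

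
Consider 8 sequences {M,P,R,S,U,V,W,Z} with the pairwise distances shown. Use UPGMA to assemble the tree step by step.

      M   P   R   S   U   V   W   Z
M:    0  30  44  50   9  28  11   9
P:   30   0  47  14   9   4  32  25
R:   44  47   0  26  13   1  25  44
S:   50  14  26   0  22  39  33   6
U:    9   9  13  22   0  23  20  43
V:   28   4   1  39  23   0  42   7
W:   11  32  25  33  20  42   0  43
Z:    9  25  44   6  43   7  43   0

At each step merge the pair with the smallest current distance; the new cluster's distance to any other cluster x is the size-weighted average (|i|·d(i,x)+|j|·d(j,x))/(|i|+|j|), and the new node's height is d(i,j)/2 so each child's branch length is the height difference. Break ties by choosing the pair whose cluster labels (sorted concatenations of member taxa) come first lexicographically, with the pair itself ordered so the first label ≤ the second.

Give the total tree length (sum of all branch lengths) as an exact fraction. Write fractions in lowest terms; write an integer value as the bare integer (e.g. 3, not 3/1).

1383/20

1. join R+V (d=1) ⇒ RV; edges |R|=1/2, |V|=1/2
  updated: d(M,RV)=36, d(P,RV)=51/2, d(RV,S)=65/2, d(RV,U)=18, d(RV,W)=67/2, d(RV,Z)=51/2
2. join S+Z (d=6) ⇒ SZ; edges |S|=3, |Z|=3
  updated: d(M,SZ)=59/2, d(P,SZ)=39/2, d(RV,SZ)=29, d(SZ,U)=65/2, d(SZ,W)=38
3. join M+U (d=9) ⇒ MU; edges |M|=9/2, |U|=9/2
  updated: d(MU,P)=39/2, d(MU,RV)=27, d(MU,SZ)=31, d(MU,W)=31/2
4. join MU+W (d=31/2) ⇒ MUW; edges |MU|=13/4, |W|=31/4
  updated: d(MUW,P)=71/3, d(MUW,RV)=175/6, d(MUW,SZ)=100/3
5. join P+SZ (d=39/2) ⇒ PSZ; edges |P|=39/4, |SZ|=27/4
  updated: d(MUW,PSZ)=271/9, d(PSZ,RV)=167/6
6. join PSZ+RV (d=167/6) ⇒ PRSVZ; edges |PSZ|=25/6, |RV|=161/12
  updated: d(MUW,PRSVZ)=446/15
7. join MUW+PRSVZ (d=446/15) ⇒ MPRSUVWZ; edges |MUW|=427/60, |PRSVZ|=19/20
final tree: (((M:9/2,U:9/2):13/4,W:31/4):427/60,((P:39/4,(S:3,Z:3):27/4):25/6,(R:1/2,V:1/2):161/12):19/20)
total length: 1383/20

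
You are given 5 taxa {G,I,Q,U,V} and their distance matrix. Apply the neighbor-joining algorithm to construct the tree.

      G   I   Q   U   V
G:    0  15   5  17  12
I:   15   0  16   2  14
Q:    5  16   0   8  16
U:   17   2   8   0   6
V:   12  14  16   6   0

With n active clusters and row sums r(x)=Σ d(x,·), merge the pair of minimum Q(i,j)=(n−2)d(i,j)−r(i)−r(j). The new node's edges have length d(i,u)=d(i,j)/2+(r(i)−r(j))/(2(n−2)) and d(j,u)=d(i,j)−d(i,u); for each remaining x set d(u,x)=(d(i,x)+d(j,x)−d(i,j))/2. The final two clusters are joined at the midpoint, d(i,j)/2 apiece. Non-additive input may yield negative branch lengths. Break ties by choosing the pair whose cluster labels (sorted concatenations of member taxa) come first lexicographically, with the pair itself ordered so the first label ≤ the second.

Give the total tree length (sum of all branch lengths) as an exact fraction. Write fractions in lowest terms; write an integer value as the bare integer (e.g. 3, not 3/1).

45/2

iteration 1: select G,Q (d=5, Q=-79); attach at lengths (19/6, 11/6); label the merged cluster GQ
  updated: d(GQ,I)=13, d(GQ,U)=10, d(GQ,V)=23/2
iteration 2: select GQ,V (d=23/2, Q=-43); attach at lengths (13/2, 5); label the merged cluster GQV
  updated: d(GQV,I)=31/4, d(GQV,U)=9/4
iteration 3: select GQV,I (d=31/4, Q=-12); attach at lengths (4, 15/4); label the merged cluster GIQV
  updated: d(GIQV,U)=-7/4
iteration 4: select GIQV,U (d=-7/4); attach at lengths (-7/8, -7/8); label the merged cluster GIQUV
final tree: ((((G:19/6,Q:11/6):13/2,V:5):4,I:15/4):-7/8,U:-7/8)
total length: 45/2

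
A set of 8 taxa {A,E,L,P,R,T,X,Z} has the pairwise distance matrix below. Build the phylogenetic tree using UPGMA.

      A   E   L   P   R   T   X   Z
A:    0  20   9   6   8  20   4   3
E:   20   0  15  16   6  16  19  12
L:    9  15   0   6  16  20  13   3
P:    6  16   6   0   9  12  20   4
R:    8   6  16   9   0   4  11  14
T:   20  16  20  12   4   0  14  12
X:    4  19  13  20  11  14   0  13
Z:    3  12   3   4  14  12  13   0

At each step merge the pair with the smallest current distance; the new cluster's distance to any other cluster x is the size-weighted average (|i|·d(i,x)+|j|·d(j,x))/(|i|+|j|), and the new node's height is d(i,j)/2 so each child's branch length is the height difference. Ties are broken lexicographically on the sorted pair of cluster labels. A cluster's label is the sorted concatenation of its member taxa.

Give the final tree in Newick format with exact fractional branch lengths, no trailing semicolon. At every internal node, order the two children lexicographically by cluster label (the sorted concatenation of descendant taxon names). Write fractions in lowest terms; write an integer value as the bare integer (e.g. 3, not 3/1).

step 1: merge (A,Z) at d=3; branch lengths A→3/2, Z→3/2; new cluster AZ
  updated: d(AZ,E)=16, d(AZ,L)=6, d(AZ,P)=5, d(AZ,R)=11, d(AZ,T)=16, d(AZ,X)=17/2
step 2: merge (R,T) at d=4; branch lengths R→2, T→2; new cluster RT
  updated: d(AZ,RT)=27/2, d(E,RT)=11, d(L,RT)=18, d(P,RT)=21/2, d(RT,X)=25/2
step 3: merge (AZ,P) at d=5; branch lengths AZ→1, P→5/2; new cluster APZ
  updated: d(APZ,E)=16, d(APZ,L)=6, d(APZ,RT)=25/2, d(APZ,X)=37/3
step 4: merge (APZ,L) at d=6; branch lengths APZ→1/2, L→3; new cluster ALPZ
  updated: d(ALPZ,E)=63/4, d(ALPZ,RT)=111/8, d(ALPZ,X)=25/2
step 5: merge (E,RT) at d=11; branch lengths E→11/2, RT→7/2; new cluster ERT
  updated: d(ALPZ,ERT)=29/2, d(ERT,X)=44/3
step 6: merge (ALPZ,X) at d=25/2; branch lengths ALPZ→13/4, X→25/4; new cluster ALPXZ
  updated: d(ALPXZ,ERT)=218/15
step 7: merge (ALPXZ,ERT) at d=218/15; branch lengths ALPXZ→61/60, ERT→53/30; new cluster AELPRTXZ
final tree: (((((A:3/2,Z:3/2):1,P:5/2):1/2,L:3):13/4,X:25/4):61/60,(E:11/2,(R:2,T:2):7/2):53/30)
total length: 2117/60

(((((A:3/2,Z:3/2):1,P:5/2):1/2,L:3):13/4,X:25/4):61/60,(E:11/2,(R:2,T:2):7/2):53/30)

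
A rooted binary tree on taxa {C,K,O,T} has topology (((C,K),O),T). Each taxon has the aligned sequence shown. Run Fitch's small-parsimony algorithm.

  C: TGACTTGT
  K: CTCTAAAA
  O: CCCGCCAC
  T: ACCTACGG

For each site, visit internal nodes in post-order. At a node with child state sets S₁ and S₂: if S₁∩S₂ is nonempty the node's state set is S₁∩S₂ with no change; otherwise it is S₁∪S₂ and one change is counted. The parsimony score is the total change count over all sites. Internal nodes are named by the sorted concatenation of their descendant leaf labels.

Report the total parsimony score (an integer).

site 0, node CK: C={T} ∪ K={C} → {C,T} (+1)
site 0, node CKO: CK={C,T} ∩ O={C} → {C} (+0)
site 0, node CKOT: CKO={C} ∪ T={A} → {A,C} (+1)
site 1, node CK: C={G} ∪ K={T} → {G,T} (+1)
site 1, node CKO: CK={G,T} ∪ O={C} → {C,G,T} (+1)
site 1, node CKOT: CKO={C,G,T} ∩ T={C} → {C} (+0)
site 2, node CK: C={A} ∪ K={C} → {A,C} (+1)
site 2, node CKO: CK={A,C} ∩ O={C} → {C} (+0)
site 2, node CKOT: CKO={C} ∩ T={C} → {C} (+0)
site 3, node CK: C={C} ∪ K={T} → {C,T} (+1)
site 3, node CKO: CK={C,T} ∪ O={G} → {C,G,T} (+1)
site 3, node CKOT: CKO={C,G,T} ∩ T={T} → {T} (+0)
site 4, node CK: C={T} ∪ K={A} → {A,T} (+1)
site 4, node CKO: CK={A,T} ∪ O={C} → {A,C,T} (+1)
site 4, node CKOT: CKO={A,C,T} ∩ T={A} → {A} (+0)
site 5, node CK: C={T} ∪ K={A} → {A,T} (+1)
site 5, node CKO: CK={A,T} ∪ O={C} → {A,C,T} (+1)
site 5, node CKOT: CKO={A,C,T} ∩ T={C} → {C} (+0)
site 6, node CK: C={G} ∪ K={A} → {A,G} (+1)
site 6, node CKO: CK={A,G} ∩ O={A} → {A} (+0)
site 6, node CKOT: CKO={A} ∪ T={G} → {A,G} (+1)
site 7, node CK: C={T} ∪ K={A} → {A,T} (+1)
site 7, node CKO: CK={A,T} ∪ O={C} → {A,C,T} (+1)
site 7, node CKOT: CKO={A,C,T} ∪ T={G} → {A,C,G,T} (+1)
per-site changes: [2, 2, 1, 2, 2, 2, 2, 3]; total = 16

16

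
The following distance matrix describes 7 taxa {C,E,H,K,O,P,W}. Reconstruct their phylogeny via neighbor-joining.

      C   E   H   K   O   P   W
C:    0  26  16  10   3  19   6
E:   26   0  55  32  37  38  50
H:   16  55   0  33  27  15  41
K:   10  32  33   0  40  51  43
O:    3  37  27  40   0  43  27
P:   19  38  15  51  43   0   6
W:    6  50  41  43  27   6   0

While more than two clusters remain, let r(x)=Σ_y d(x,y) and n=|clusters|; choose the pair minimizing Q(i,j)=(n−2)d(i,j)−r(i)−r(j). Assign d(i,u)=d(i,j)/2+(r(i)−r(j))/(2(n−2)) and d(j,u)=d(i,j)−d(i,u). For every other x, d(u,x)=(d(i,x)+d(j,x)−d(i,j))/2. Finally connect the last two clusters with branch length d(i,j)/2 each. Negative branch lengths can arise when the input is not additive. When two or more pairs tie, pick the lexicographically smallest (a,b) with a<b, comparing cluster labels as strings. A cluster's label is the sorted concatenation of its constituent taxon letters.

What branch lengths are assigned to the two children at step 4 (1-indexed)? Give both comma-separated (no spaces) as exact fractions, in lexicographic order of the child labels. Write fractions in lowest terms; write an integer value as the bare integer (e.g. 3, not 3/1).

-125/16,173/16

iteration 1: select P,W (d=6, Q=-315); attach at lengths (29/10, 31/10); label the merged cluster PW
  updated: d(C,PW)=19/2, d(E,PW)=41, d(H,PW)=25, d(K,PW)=44, d(O,PW)=32
iteration 2: select E,K (d=32, Q=-222); attach at lengths (20, 12); label the merged cluster EK
  updated: d(C,EK)=2, d(EK,H)=28, d(EK,O)=45/2, d(EK,PW)=53/2
iteration 3: select H,PW (d=25, Q=-114); attach at lengths (13, 12); label the merged cluster HPW
  updated: d(C,HPW)=1/4, d(EK,HPW)=59/4, d(HPW,O)=17
iteration 4: select C,O (d=3, Q=-167/4); attach at lengths (-125/16, 173/16); label the merged cluster CO
  updated: d(CO,EK)=43/4, d(CO,HPW)=57/8
iteration 5: select CO,EK (d=43/4, Q=-261/8); attach at lengths (25/16, 147/16); label the merged cluster CEKO
  updated: d(CEKO,HPW)=89/16
iteration 6: select CEKO,HPW (d=89/16); attach at lengths (89/32, 89/32); label the merged cluster CEHKOPW
final tree: (((C:-125/16,O:173/16):25/16,(E:20,K:12):147/16):89/32,(H:13,(P:29/10,W:31/10):12):89/32)
total length: 1317/16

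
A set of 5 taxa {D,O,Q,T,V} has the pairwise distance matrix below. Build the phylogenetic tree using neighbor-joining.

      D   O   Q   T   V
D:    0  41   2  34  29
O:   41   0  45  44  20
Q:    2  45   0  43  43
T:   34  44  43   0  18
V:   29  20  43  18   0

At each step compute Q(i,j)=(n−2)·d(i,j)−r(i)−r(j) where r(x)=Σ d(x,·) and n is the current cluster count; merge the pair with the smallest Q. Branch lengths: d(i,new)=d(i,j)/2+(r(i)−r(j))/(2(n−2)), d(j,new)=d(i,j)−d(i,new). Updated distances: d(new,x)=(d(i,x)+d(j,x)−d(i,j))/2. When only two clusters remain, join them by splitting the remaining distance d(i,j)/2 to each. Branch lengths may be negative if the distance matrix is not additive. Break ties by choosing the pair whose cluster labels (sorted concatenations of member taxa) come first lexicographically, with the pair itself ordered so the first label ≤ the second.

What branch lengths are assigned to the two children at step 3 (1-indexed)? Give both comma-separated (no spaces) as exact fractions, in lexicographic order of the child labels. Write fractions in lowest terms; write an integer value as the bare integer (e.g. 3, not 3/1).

iteration 1: select D,Q (d=2, Q=-233); attach at lengths (-7/2, 11/2); label the merged cluster DQ
  updated: d(DQ,O)=42, d(DQ,T)=75/2, d(DQ,V)=35
iteration 2: select DQ,T (d=75/2, Q=-139); attach at lengths (45/2, 15); label the merged cluster DQT
  updated: d(DQT,O)=97/4, d(DQT,V)=31/4
iteration 3: select DQT,O (d=97/4, Q=-52); attach at lengths (6, 73/4); label the merged cluster DOQT
  updated: d(DOQT,V)=7/4
iteration 4: select DOQT,V (d=7/4); attach at lengths (7/8, 7/8); label the merged cluster DOQTV
final tree: ((((D:-7/2,Q:11/2):45/2,T:15):6,O:73/4):7/8,V:7/8)
total length: 131/2

6,73/4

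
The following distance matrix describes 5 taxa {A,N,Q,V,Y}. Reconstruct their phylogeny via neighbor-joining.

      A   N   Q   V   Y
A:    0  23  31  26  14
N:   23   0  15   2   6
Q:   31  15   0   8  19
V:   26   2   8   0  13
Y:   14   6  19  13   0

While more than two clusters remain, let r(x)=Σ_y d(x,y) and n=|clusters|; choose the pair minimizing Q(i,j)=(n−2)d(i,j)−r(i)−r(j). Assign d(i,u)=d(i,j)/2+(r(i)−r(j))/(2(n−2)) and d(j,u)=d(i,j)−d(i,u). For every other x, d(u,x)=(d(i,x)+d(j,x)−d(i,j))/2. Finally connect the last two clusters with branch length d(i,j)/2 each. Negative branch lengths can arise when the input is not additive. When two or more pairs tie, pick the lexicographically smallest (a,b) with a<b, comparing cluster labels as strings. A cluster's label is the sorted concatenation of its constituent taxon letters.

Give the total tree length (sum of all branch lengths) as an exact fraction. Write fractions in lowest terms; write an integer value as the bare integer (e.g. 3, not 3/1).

iteration 1: select A,Y (d=14, Q=-104); attach at lengths (14, 0); label the merged cluster AY
  updated: d(AY,N)=15/2, d(AY,Q)=18, d(AY,V)=25/2
iteration 2: select AY,N (d=15/2, Q=-95/2); attach at lengths (57/8, 3/8); label the merged cluster ANY
  updated: d(ANY,Q)=51/4, d(ANY,V)=7/2
iteration 3: select ANY,Q (d=51/4, Q=-97/4); attach at lengths (33/8, 69/8); label the merged cluster ANQY
  updated: d(ANQY,V)=-5/8
iteration 4: select ANQY,V (d=-5/8); attach at lengths (-5/16, -5/16); label the merged cluster ANQVY
final tree: ((((A:14,Y:0):57/8,N:3/8):33/8,Q:69/8):-5/16,V:-5/16)
total length: 269/8

269/8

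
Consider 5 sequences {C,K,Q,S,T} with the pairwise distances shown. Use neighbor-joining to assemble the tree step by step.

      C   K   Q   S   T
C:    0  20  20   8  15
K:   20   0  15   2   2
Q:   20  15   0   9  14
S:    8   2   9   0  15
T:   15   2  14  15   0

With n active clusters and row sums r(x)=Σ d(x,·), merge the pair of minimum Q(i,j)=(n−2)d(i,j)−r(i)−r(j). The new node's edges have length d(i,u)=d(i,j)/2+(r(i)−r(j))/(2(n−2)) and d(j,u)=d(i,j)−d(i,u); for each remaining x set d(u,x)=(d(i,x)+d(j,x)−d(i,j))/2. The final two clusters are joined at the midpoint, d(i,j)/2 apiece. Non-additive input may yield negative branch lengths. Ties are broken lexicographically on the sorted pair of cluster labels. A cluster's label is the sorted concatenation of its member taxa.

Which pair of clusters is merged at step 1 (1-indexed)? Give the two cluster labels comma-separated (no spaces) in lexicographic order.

K,T

1. join K+T (d=2, Q=-79) ⇒ KT; edges |K|=-1/6, |T|=13/6
  updated: d(C,KT)=33/2, d(KT,Q)=27/2, d(KT,S)=15/2
2. join C+S (d=8, Q=-53) ⇒ CS; edges |C|=9, |S|=-1
  updated: d(CS,KT)=8, d(CS,Q)=21/2
3. join CS+KT (d=8, Q=-32) ⇒ CKST; edges |CS|=5/2, |KT|=11/2
  updated: d(CKST,Q)=8
4. join CKST+Q (d=8) ⇒ CKQST; edges |CKST|=4, |Q|=4
final tree: (((C:9,S:-1):5/2,(K:-1/6,T:13/6):11/2):4,Q:4)
total length: 26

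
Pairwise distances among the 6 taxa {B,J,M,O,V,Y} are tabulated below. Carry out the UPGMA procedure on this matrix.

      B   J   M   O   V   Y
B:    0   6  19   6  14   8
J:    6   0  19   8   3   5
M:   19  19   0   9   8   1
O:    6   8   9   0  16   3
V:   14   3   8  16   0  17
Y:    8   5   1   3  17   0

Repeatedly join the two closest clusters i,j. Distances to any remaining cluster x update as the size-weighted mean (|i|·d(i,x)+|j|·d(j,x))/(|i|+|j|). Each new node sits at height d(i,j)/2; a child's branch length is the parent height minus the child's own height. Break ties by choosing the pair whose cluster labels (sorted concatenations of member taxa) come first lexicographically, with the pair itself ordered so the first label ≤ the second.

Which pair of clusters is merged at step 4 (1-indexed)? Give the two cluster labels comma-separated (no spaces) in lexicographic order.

BO,MY

step 1: merge (M,Y) at d=1; branch lengths M→1/2, Y→1/2; new cluster MY
  updated: d(B,MY)=27/2, d(J,MY)=12, d(MY,O)=6, d(MY,V)=25/2
step 2: merge (J,V) at d=3; branch lengths J→3/2, V→3/2; new cluster JV
  updated: d(B,JV)=10, d(JV,MY)=49/4, d(JV,O)=12
step 3: merge (B,O) at d=6; branch lengths B→3, O→3; new cluster BO
  updated: d(BO,JV)=11, d(BO,MY)=39/4
step 4: merge (BO,MY) at d=39/4; branch lengths BO→15/8, MY→35/8; new cluster BMOY
  updated: d(BMOY,JV)=93/8
step 5: merge (BMOY,JV) at d=93/8; branch lengths BMOY→15/16, JV→69/16; new cluster BJMOVY
final tree: (((B:3,O:3):15/8,(M:1/2,Y:1/2):35/8):15/16,(J:3/2,V:3/2):69/16)
total length: 43/2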